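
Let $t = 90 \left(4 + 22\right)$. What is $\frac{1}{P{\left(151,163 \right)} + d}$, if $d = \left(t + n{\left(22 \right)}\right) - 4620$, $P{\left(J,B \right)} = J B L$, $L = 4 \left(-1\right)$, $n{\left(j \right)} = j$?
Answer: $- \frac{1}{100710} \approx -9.9295 \cdot 10^{-6}$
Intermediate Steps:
$L = -4$
$t = 2340$ ($t = 90 \cdot 26 = 2340$)
$P{\left(J,B \right)} = - 4 B J$ ($P{\left(J,B \right)} = J B \left(-4\right) = B J \left(-4\right) = - 4 B J$)
$d = -2258$ ($d = \left(2340 + 22\right) - 4620 = 2362 - 4620 = -2258$)
$\frac{1}{P{\left(151,163 \right)} + d} = \frac{1}{\left(-4\right) 163 \cdot 151 - 2258} = \frac{1}{-98452 - 2258} = \frac{1}{-100710} = - \frac{1}{100710}$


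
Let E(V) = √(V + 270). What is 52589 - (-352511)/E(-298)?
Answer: 52589 - 352511*I*√7/14 ≈ 52589.0 - 66618.0*I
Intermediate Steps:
E(V) = √(270 + V)
52589 - (-352511)/E(-298) = 52589 - (-352511)/(√(270 - 298)) = 52589 - (-352511)/(√(-28)) = 52589 - (-352511)/(2*I*√7) = 52589 - (-352511)*(-I*√7/14) = 52589 - 352511*I*√7/14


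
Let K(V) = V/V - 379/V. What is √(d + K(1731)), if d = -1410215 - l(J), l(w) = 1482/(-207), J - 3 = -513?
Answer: 11*I*√2052602305937/13271 ≈ 1187.5*I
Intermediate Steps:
J = -510 (J = 3 - 513 = -510)
l(w) = -494/69 (l(w) = 1482*(-1/207) = -494/69)
K(V) = 1 - 379/V
d = -97304341/69 (d = -1410215 - 1*(-494/69) = -1410215 + 494/69 = -97304341/69 ≈ -1.4102e+6)
√(d + K(1731)) = √(-97304341/69 + (-379 + 1731)/1731) = √(-97304341/69 + (1/1731)*1352) = √(-97304341/69 + 1352/1731) = √(-18714857887/13271) = 11*I*√2052602305937/13271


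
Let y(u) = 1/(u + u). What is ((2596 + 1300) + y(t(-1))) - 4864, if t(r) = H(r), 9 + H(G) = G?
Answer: -19361/20 ≈ -968.05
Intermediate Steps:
H(G) = -9 + G
t(r) = -9 + r
y(u) = 1/(2*u)
((2596 + 1300) + y(t(-1))) - 4864 = ((2596 + 1300) + 1/(2*(-9 - 1))) - 4864 = (3896 + (1/2)/(-10)) - 4864 = (3896 + (1/2)*(-1/10)) - 4864 = (3896 - 1/20) - 4864 = 77919/20 - 4864 = -19361/20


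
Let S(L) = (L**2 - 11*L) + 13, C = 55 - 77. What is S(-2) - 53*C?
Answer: 1205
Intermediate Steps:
C = -22
S(L) = 13 + L**2 - 11*L
S(-2) - 53*C = (13 + (-2)**2 - 11*(-2)) - 53*(-22) = (13 + 4 + 22) + 1166 = 39 + 1166 = 1205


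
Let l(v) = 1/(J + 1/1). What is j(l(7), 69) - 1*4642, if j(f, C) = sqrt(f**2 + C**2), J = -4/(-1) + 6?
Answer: -4642 + sqrt(576082)/11 ≈ -4573.0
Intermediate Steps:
J = 10 (J = -4*(-1) + 6 = 4 + 6 = 10)
l(v) = 1/11 (l(v) = 1/(10 + 1/1) = 1/(10 + 1) = 1/11)
j(f, C) = sqrt(C**2 + f**2)
j(l(7), 69) - 1*4642 = sqrt(69**2 + (1/11)**2) - 1*4642 = sqrt(4761 + 1/121) - 4642 = sqrt(576082/121) - 4642 = sqrt(576082)/11 - 4642 = -4642 + sqrt(576082)/11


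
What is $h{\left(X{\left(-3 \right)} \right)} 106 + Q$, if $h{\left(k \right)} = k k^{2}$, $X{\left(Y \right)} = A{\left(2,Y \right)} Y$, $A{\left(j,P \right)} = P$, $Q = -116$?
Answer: $77158$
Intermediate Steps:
$X{\left(Y \right)} = Y^{2}$ ($X{\left(Y \right)} = Y Y = Y^{2}$)
$h{\left(k \right)} = k^{3}$
$h{\left(X{\left(-3 \right)} \right)} 106 + Q = \left(\left(-3\right)^{2}\right)^{3} \cdot 106 - 116 = 9^{3} \cdot 106 - 116 = 729 \cdot 106 - 116 = 77274 - 116 = 77158$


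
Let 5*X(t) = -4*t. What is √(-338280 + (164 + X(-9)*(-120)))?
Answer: 2*I*√84745 ≈ 582.22*I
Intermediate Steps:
X(t) = -4*t/5 (X(t) = (-4*t)/5 = -4*t/5)
√(-338280 + (164 + X(-9)*(-120))) = √(-338280 + (164 - ⅘*(-9)*(-120))) = √(-338280 + (164 + (36/5)*(-120))) = √(-338280 + (164 - 864)) = √(-338280 - 700) = √(-338980) = 2*I*√84745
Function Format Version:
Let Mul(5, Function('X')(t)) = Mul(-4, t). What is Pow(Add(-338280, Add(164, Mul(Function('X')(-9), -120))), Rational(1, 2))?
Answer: Mul(2, I, Pow(84745, Rational(1, 2))) ≈ Mul(582.22, I)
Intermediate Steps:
Function('X')(t) = Mul(Rational(-4, 5), t) (Function('X')(t) = Mul(Rational(1, 5), Mul(-4, t)) = Mul(Rational(-4, 5), t))
Pow(Add(-338280, Add(164, Mul(Function('X')(-9), -120))), Rational(1, 2)) = Pow(Add(-338280, Add(164, Mul(Mul(Rational(-4, 5), -9), -120))), Rational(1, 2)) = Pow(Add(-338280, Add(164, Mul(Rational(36, 5), -120))), Rational(1, 2)) = Pow(Add(-338280, Add(164, -864)), Rational(1, 2)) = Pow(Add(-338280, -700), Rational(1, 2)) = Pow(-338980, Rational(1, 2)) = Mul(2, I, Pow(84745, Rational(1, 2)))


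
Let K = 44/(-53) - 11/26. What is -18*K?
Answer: 15543/689 ≈ 22.559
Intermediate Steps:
K = -1727/1378 (K = 44*(-1/53) - 11*1/26 = -44/53 - 11/26 = -1727/1378 ≈ -1.2533)
-18*K = -18*(-1727/1378) = 15543/689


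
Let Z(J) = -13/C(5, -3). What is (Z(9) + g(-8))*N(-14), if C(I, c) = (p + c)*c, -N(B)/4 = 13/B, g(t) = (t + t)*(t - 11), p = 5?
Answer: 23881/21 ≈ 1137.2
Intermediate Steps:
g(t) = 2*t*(-11 + t) (g(t) = (2*t)*(-11 + t) = 2*t*(-11 + t))
N(B) = -52/B
C(I, c) = c*(5 + c) (C(I, c) = (5 + c)*c = c*(5 + c))
Z(J) = 13/6 (Z(J) = -13*(-1/(3*(5 - 3))) = -13/((-3*2)) = -13/(-6) = -13*(-1/6) = 13/6)
(Z(9) + g(-8))*N(-14) = (13/6 + 2*(-8)*(-11 - 8))*(-52/(-14)) = (13/6 + 2*(-8)*(-19))*(-52*(-1/14)) = (13/6 + 304)*(26/7) = (1837/6)*(26/7) = 23881/21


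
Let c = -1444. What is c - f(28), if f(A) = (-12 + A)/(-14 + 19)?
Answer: -7236/5 ≈ -1447.2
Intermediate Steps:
f(A) = -12/5 + A/5 (f(A) = (-12 + A)/5 = (-12 + A)*(⅕) = -12/5 + A/5)
c - f(28) = -1444 - (-12/5 + (⅕)*28) = -1444 - (-12/5 + 28/5) = -1444 - 1*16/5 = -1444 - 16/5 = -7236/5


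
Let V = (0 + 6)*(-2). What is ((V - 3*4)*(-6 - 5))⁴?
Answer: 4857532416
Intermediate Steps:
V = -12 (V = 6*(-2) = -12)
((V - 3*4)*(-6 - 5))⁴ = ((-12 - 3*4)*(-6 - 5))⁴ = ((-12 - 12)*(-11))⁴ = (-24*(-11))⁴ = 264⁴ = 4857532416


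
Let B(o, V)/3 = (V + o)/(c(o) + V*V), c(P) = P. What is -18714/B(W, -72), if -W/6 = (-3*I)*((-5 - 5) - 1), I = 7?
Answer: 1316218/81 ≈ 16250.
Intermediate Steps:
W = -1386 (W = -6*(-3*7)*((-5 - 5) - 1) = -(-126)*(-10 - 1) = -(-126)*(-11) = -6*231 = -1386)
B(o, V) = 3*(V + o)/(o + V**2) (B(o, V) = 3*((V + o)/(o + V*V)) = 3*((V + o)/(o + V**2)) = 3*(V + o)/(o + V**2))
-18714/B(W, -72) = -18714*(-1386 + (-72)**2)/(3*(-72 - 1386)) = -18714/(3*(-1458)/(-1386 + 5184)) = -18714/(3*(-1458)/3798) = -18714/(3*(1/3798)*(-1458)) = -18714/(-243/211) = -18714*(-211/243) = 1316218/81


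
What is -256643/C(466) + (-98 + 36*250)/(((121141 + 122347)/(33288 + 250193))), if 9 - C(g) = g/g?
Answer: -2643819243/121744 ≈ -21716.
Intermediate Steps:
C(g) = 8 (C(g) = 9 - g/g = 9 - 1*1 = 9 - 1 = 8)
-256643/C(466) + (-98 + 36*250)/(((121141 + 122347)/(33288 + 250193))) = -256643/8 + (-98 + 36*250)/(((121141 + 122347)/(33288 + 250193))) = -256643*⅛ + (-98 + 9000)/((243488/283481)) = -256643/8 + 8902/((243488*(1/283481))) = -256643/8 + 8902/(243488/283481) = -256643/8 + 8902*(283481/243488) = -256643/8 + 1261773931/121744 = -2643819243/121744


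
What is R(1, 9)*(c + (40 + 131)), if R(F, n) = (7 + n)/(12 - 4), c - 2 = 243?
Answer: 832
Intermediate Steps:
c = 245 (c = 2 + 243 = 245)
R(F, n) = 7/8 + n/8 (R(F, n) = (7 + n)/8 = (7 + n)*(⅛) = 7/8 + n/8)
R(1, 9)*(c + (40 + 131)) = (7/8 + (⅛)*9)*(245 + (40 + 131)) = (7/8 + 9/8)*(245 + 171) = 2*416 = 832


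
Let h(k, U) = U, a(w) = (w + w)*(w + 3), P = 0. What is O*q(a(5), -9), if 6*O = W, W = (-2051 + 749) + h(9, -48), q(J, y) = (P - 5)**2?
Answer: -5625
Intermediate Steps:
a(w) = 2*w*(3 + w) (a(w) = (2*w)*(3 + w) = 2*w*(3 + w))
q(J, y) = 25 (q(J, y) = (0 - 5)**2 = (-5)**2 = 25)
W = -1350 (W = (-2051 + 749) - 48 = -1302 - 48 = -1350)
O = -225 (O = (1/6)*(-1350) = -225)
O*q(a(5), -9) = -225*25 = -5625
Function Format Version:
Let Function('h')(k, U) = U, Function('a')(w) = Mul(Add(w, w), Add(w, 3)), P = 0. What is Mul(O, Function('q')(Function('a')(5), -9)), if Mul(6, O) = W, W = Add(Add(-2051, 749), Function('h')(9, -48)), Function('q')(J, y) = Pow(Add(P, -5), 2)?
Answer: -5625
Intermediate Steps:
Function('a')(w) = Mul(2, w, Add(3, w)) (Function('a')(w) = Mul(Mul(2, w), Add(3, w)) = Mul(2, w, Add(3, w)))
Function('q')(J, y) = 25 (Function('q')(J, y) = Pow(Add(0, -5), 2) = Pow(-5, 2) = 25)
W = -1350 (W = Add(Add(-2051, 749), -48) = Add(-1302, -48) = -1350)
O = -225 (O = Mul(Rational(1, 6), -1350) = -225)
Mul(O, Function('q')(Function('a')(5), -9)) = Mul(-225, 25) = -5625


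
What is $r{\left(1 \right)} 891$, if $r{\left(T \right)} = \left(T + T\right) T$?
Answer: $1782$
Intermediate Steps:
$r{\left(T \right)} = 2 T^{2}$ ($r{\left(T \right)} = 2 T T = 2 T^{2}$)
$r{\left(1 \right)} 891 = 2 \cdot 1^{2} \cdot 891 = 2 \cdot 1 \cdot 891 = 2 \cdot 891 = 1782$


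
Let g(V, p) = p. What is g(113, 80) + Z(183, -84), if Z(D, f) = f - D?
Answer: -187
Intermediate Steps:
g(113, 80) + Z(183, -84) = 80 + (-84 - 1*183) = 80 + (-84 - 183) = 80 - 267 = -187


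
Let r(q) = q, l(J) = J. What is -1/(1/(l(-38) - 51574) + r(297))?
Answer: -51612/15328763 ≈ -0.0033670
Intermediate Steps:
-1/(1/(l(-38) - 51574) + r(297)) = -1/(1/(-38 - 51574) + 297) = -1/(1/(-51612) + 297) = -1/(-1/51612 + 297) = -1/15328763/51612 = -1*51612/15328763 = -51612/15328763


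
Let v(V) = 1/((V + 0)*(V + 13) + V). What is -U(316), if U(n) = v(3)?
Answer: -1/51 ≈ -0.019608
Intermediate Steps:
v(V) = 1/(V + V*(13 + V)) (v(V) = 1/(V*(13 + V) + V) = 1/(V + V*(13 + V)))
U(n) = 1/51 (U(n) = 1/(3*(14 + 3)) = (1/3)/17 = (1/3)*(1/17) = 1/51)
-U(316) = -1*1/51 = -1/51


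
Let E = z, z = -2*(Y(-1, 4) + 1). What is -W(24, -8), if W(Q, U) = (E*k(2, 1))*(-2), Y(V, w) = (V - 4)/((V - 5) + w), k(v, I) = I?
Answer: -14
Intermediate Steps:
Y(V, w) = (-4 + V)/(-5 + V + w) (Y(V, w) = (-4 + V)/((-5 + V) + w) = (-4 + V)/(-5 + V + w))
z = -7 (z = -2*((-4 - 1)/(-5 - 1 + 4) + 1) = -2*(-5/(-2) + 1) = -2*(-1/2*(-5) + 1) = -2*(5/2 + 1) = -2*7/2 = -7)
E = -7
W(Q, U) = 14 (W(Q, U) = -7*1*(-2) = -7*(-2) = 14)
-W(24, -8) = -1*14 = -14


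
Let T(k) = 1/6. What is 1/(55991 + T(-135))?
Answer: 6/335947 ≈ 1.7860e-5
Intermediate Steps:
T(k) = ⅙
1/(55991 + T(-135)) = 1/(55991 + ⅙) = 1/(335947/6) = 6/335947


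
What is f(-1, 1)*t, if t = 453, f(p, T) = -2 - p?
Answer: -453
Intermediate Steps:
f(-1, 1)*t = (-2 - 1*(-1))*453 = (-2 + 1)*453 = -1*453 = -453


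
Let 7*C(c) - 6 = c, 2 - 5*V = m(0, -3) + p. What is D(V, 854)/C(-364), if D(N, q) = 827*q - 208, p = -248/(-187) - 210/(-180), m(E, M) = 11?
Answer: -2471175/179 ≈ -13805.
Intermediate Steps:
p = 2797/1122 (p = -248*(-1/187) - 210*(-1/180) = 248/187 + 7/6 = 2797/1122 ≈ 2.4929)
V = -2579/1122 (V = ⅖ - (11 + 2797/1122)/5 = ⅖ - ⅕*15139/1122 = ⅖ - 15139/5610 = -2579/1122 ≈ -2.2986)
C(c) = 6/7 + c/7
D(N, q) = -208 + 827*q
D(V, 854)/C(-364) = (-208 + 827*854)/(6/7 + (⅐)*(-364)) = (-208 + 706258)/(6/7 - 52) = 706050/(-358/7) = 706050*(-7/358) = -2471175/179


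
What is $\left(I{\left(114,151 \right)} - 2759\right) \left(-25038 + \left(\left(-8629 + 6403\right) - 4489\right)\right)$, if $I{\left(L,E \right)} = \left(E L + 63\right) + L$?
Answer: $-464609896$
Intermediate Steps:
$I{\left(L,E \right)} = 63 + L + E L$ ($I{\left(L,E \right)} = \left(63 + E L\right) + L = 63 + L + E L$)
$\left(I{\left(114,151 \right)} - 2759\right) \left(-25038 + \left(\left(-8629 + 6403\right) - 4489\right)\right) = \left(\left(63 + 114 + 151 \cdot 114\right) - 2759\right) \left(-25038 + \left(\left(-8629 + 6403\right) - 4489\right)\right) = \left(\left(63 + 114 + 17214\right) - 2759\right) \left(-25038 - 6715\right) = \left(17391 - 2759\right) \left(-25038 - 6715\right) = 14632 \left(-31753\right) = -464609896$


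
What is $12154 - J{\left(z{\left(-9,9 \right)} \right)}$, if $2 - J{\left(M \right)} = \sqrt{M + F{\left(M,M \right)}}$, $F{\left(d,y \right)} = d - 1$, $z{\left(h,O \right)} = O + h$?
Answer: $12152 + i \approx 12152.0 + 1.0 i$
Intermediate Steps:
$F{\left(d,y \right)} = -1 + d$
$J{\left(M \right)} = 2 - \sqrt{-1 + 2 M}$ ($J{\left(M \right)} = 2 - \sqrt{M + \left(-1 + M\right)} = 2 - \sqrt{-1 + 2 M}$)
$12154 - J{\left(z{\left(-9,9 \right)} \right)} = 12154 - \left(2 - \sqrt{-1 + 2 \left(9 - 9\right)}\right) = 12154 - \left(2 - \sqrt{-1 + 2 \cdot 0}\right) = 12154 - \left(2 - \sqrt{-1 + 0}\right) = 12154 - \left(2 - \sqrt{-1}\right) = 12154 - \left(2 - i\right) = 12152 + i$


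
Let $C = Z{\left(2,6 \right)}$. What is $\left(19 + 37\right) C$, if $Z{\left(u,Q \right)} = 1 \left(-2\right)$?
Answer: $-112$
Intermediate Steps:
$Z{\left(u,Q \right)} = -2$
$C = -2$
$\left(19 + 37\right) C = \left(19 + 37\right) \left(-2\right) = 56 \left(-2\right) = -112$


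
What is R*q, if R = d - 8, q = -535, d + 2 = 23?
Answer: -6955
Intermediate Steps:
d = 21 (d = -2 + 23 = 21)
R = 13 (R = 21 - 8 = 13)
R*q = 13*(-535) = -6955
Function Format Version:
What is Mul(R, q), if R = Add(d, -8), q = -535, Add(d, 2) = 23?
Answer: -6955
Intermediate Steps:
d = 21 (d = Add(-2, 23) = 21)
R = 13 (R = Add(21, -8) = 13)
Mul(R, q) = Mul(13, -535) = -6955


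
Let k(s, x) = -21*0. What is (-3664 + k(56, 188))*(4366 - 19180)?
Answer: 54278496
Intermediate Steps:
k(s, x) = 0
(-3664 + k(56, 188))*(4366 - 19180) = (-3664 + 0)*(4366 - 19180) = -3664*(-14814) = 54278496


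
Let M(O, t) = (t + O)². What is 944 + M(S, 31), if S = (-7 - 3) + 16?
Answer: 2313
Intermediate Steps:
S = 6 (S = -10 + 16 = 6)
M(O, t) = (O + t)²
944 + M(S, 31) = 944 + (6 + 31)² = 944 + 37² = 944 + 1369 = 2313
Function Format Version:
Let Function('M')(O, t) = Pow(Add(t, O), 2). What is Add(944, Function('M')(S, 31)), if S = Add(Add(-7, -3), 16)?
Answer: 2313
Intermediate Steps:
S = 6 (S = Add(-10, 16) = 6)
Function('M')(O, t) = Pow(Add(O, t), 2)
Add(944, Function('M')(S, 31)) = Add(944, Pow(Add(6, 31), 2)) = Add(944, Pow(37, 2)) = Add(944, 1369) = 2313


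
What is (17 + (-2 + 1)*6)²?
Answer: 121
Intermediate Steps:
(17 + (-2 + 1)*6)² = (17 - 1*6)² = (17 - 6)² = 11² = 121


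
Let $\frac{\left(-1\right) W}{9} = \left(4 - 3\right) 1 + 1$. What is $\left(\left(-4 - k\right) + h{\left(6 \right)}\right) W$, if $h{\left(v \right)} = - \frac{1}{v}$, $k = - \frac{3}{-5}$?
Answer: $\frac{429}{5} \approx 85.8$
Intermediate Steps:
$W = -18$ ($W = - 9 \left(\left(4 - 3\right) 1 + 1\right) = - 9 \left(1 \cdot 1 + 1\right) = - 9 \left(1 + 1\right) = \left(-9\right) 2 = -18$)
$k = \frac{3}{5}$ ($k = \left(-3\right) \left(- \frac{1}{5}\right) = \frac{3}{5} \approx 0.6$)
$\left(\left(-4 - k\right) + h{\left(6 \right)}\right) W = \left(\left(-4 - \frac{3}{5}\right) - \frac{1}{6}\right) \left(-18\right) = \left(- \frac{23}{5} - \frac{1}{6}\right) \left(-18\right) = \left(- \frac{143}{30}\right) \left(-18\right) = \frac{429}{5}$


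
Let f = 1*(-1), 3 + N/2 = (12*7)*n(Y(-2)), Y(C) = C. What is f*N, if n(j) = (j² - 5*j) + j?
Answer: -2010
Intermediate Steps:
n(j) = j² - 4*j
N = 2010 (N = -6 + 2*((12*7)*(-2*(-4 - 2))) = -6 + 2*(84*(-2*(-6))) = -6 + 2*(84*12) = -6 + 2*1008 = -6 + 2016 = 2010)
f = -1
f*N = -1*2010 = -2010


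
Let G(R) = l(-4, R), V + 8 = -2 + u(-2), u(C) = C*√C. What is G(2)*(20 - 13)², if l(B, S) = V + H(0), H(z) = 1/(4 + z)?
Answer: -1911/4 - 98*I*√2 ≈ -477.75 - 138.59*I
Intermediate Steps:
u(C) = C^(3/2)
V = -10 - 2*I*√2 (V = -8 + (-2 + (-2)^(3/2)) = -8 + (-2 - 2*I*√2) = -10 - 2*I*√2 ≈ -10.0 - 2.8284*I)
l(B, S) = -39/4 - 2*I*√2 (l(B, S) = (-10 - 2*I*√2) + 1/(4 + 0) = (-10 - 2*I*√2) + 1/4 = (-10 - 2*I*√2) + ¼ = -39/4 - 2*I*√2)
G(R) = -39/4 - 2*I*√2
G(2)*(20 - 13)² = (-39/4 - 2*I*√2)*(20 - 13)² = (-39/4 - 2*I*√2)*7² = (-39/4 - 2*I*√2)*49 = -1911/4 - 98*I*√2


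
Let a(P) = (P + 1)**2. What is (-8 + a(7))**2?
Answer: 3136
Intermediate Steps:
a(P) = (1 + P)**2
(-8 + a(7))**2 = (-8 + (1 + 7)**2)**2 = (-8 + 8**2)**2 = (-8 + 64)**2 = 56**2 = 3136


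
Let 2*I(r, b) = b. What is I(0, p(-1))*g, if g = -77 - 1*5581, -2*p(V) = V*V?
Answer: 2829/2 ≈ 1414.5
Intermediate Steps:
p(V) = -V**2/2 (p(V) = -V*V/2 = -V**2/2)
I(r, b) = b/2
g = -5658 (g = -77 - 5581 = -5658)
I(0, p(-1))*g = ((-1/2*(-1)**2)/2)*(-5658) = ((-1/2*1)/2)*(-5658) = ((1/2)*(-1/2))*(-5658) = -1/4*(-5658) = 2829/2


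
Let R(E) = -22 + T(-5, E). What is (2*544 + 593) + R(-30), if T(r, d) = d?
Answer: 1629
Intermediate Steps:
R(E) = -22 + E
(2*544 + 593) + R(-30) = (2*544 + 593) + (-22 - 30) = (1088 + 593) - 52 = 1681 - 52 = 1629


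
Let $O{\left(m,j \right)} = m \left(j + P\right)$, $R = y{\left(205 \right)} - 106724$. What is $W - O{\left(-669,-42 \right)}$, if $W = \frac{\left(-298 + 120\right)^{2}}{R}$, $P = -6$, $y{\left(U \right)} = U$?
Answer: $- \frac{3420569812}{106519} \approx -32112.0$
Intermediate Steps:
$R = -106519$ ($R = 205 - 106724 = -106519$)
$O{\left(m,j \right)} = m \left(-6 + j\right)$ ($O{\left(m,j \right)} = m \left(j - 6\right) = m \left(-6 + j\right)$)
$W = - \frac{31684}{106519}$ ($W = \frac{\left(-298 + 120\right)^{2}}{-106519} = \left(-178\right)^{2} \left(- \frac{1}{106519}\right) = 31684 \left(- \frac{1}{106519}\right) = - \frac{31684}{106519} \approx -0.29745$)
$W - O{\left(-669,-42 \right)} = - \frac{31684}{106519} - - 669 \left(-6 - 42\right) = - \frac{31684}{106519} - \left(-669\right) \left(-48\right) = - \frac{31684}{106519} - 32112 = - \frac{3420569812}{106519}$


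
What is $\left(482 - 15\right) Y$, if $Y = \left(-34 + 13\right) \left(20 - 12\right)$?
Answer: $-78456$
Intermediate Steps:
$Y = -168$ ($Y = \left(-21\right) 8 = -168$)
$\left(482 - 15\right) Y = \left(482 - 15\right) \left(-168\right) = 467 \left(-168\right) = -78456$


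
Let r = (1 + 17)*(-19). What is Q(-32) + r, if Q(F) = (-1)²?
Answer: -341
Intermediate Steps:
Q(F) = 1
r = -342 (r = 18*(-19) = -342)
Q(-32) + r = 1 - 342 = -341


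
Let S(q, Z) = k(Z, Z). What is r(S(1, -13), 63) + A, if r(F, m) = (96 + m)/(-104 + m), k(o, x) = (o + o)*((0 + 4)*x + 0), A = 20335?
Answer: 833576/41 ≈ 20331.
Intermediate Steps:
k(o, x) = 8*o*x (k(o, x) = (2*o)*(4*x + 0) = (2*o)*(4*x) = 8*o*x)
S(q, Z) = 8*Z**2 (S(q, Z) = 8*Z*Z = 8*Z**2)
r(F, m) = (96 + m)/(-104 + m)
r(S(1, -13), 63) + A = (96 + 63)/(-104 + 63) + 20335 = 159/(-41) + 20335 = -1/41*159 + 20335 = -159/41 + 20335 = 833576/41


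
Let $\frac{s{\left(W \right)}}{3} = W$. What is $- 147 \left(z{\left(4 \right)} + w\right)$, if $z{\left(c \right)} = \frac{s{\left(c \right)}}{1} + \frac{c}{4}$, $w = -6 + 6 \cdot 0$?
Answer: $-1029$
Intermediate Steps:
$s{\left(W \right)} = 3 W$
$w = -6$ ($w = -6 + 0 = -6$)
$z{\left(c \right)} = \frac{13 c}{4}$ ($z{\left(c \right)} = \frac{3 c}{1} + \frac{c}{4} = 3 c 1 + c \frac{1}{4} = 3 c + \frac{c}{4} = \frac{13 c}{4}$)
$- 147 \left(z{\left(4 \right)} + w\right) = - 147 \left(\frac{13}{4} \cdot 4 - 6\right) = - 147 \left(13 - 6\right) = \left(-147\right) 7 = -1029$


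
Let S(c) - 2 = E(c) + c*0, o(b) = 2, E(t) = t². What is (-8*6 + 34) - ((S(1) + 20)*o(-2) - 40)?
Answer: -20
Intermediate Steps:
S(c) = 2 + c² (S(c) = 2 + (c² + c*0) = 2 + (c² + 0) = 2 + c²)
(-8*6 + 34) - ((S(1) + 20)*o(-2) - 40) = (-8*6 + 34) - (((2 + 1²) + 20)*2 - 40) = (-48 + 34) - (((2 + 1) + 20)*2 - 40) = -14 - ((3 + 20)*2 - 40) = -14 - (23*2 - 40) = -14 - (46 - 40) = -14 - 1*6 = -14 - 6 = -20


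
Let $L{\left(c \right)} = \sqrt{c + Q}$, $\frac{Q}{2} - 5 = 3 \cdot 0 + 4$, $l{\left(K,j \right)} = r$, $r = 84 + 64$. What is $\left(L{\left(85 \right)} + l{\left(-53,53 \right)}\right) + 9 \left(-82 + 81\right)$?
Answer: $139 + \sqrt{103} \approx 149.15$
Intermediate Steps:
$r = 148$
$l{\left(K,j \right)} = 148$
$Q = 18$ ($Q = 10 + 2 \left(3 \cdot 0 + 4\right) = 10 + 2 \left(0 + 4\right) = 10 + 2 \cdot 4 = 10 + 8 = 18$)
$L{\left(c \right)} = \sqrt{18 + c}$ ($L{\left(c \right)} = \sqrt{c + 18} = \sqrt{18 + c}$)
$\left(L{\left(85 \right)} + l{\left(-53,53 \right)}\right) + 9 \left(-82 + 81\right) = \left(\sqrt{18 + 85} + 148\right) + 9 \left(-82 + 81\right) = \left(\sqrt{103} + 148\right) + 9 \left(-1\right) = \left(148 + \sqrt{103}\right) - 9 = 139 + \sqrt{103}$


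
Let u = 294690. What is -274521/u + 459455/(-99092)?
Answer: -27099938147/4866903580 ≈ -5.5682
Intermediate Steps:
-274521/u + 459455/(-99092) = -274521/294690 + 459455/(-99092) = -274521*1/294690 + 459455*(-1/99092) = -91507/98230 - 459455/99092 = -27099938147/4866903580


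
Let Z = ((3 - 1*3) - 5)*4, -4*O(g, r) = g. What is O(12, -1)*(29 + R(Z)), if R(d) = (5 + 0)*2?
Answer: -117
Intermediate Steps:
O(g, r) = -g/4
Z = -20 (Z = ((3 - 3) - 5)*4 = (0 - 5)*4 = -5*4 = -20)
R(d) = 10 (R(d) = 5*2 = 10)
O(12, -1)*(29 + R(Z)) = (-¼*12)*(29 + 10) = -3*39 = -117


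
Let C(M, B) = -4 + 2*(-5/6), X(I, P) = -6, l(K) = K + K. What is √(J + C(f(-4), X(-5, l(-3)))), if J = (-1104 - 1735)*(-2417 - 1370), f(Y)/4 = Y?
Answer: √96761586/3 ≈ 3278.9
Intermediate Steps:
l(K) = 2*K
f(Y) = 4*Y
C(M, B) = -17/3 (C(M, B) = -4 + 2*(-5*⅙) = -4 + 2*(-⅚) = -4 - 5/3 = -17/3)
J = 10751293 (J = -2839*(-3787) = 10751293)
√(J + C(f(-4), X(-5, l(-3)))) = √(10751293 - 17/3) = √(32253862/3) = √96761586/3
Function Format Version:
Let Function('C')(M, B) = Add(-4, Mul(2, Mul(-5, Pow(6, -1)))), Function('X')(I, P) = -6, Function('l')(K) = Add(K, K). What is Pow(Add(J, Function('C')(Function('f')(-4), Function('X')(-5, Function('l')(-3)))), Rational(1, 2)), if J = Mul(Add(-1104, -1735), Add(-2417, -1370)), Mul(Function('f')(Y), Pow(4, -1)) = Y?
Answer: Mul(Rational(1, 3), Pow(96761586, Rational(1, 2))) ≈ 3278.9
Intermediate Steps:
Function('l')(K) = Mul(2, K)
Function('f')(Y) = Mul(4, Y)
Function('C')(M, B) = Rational(-17, 3) (Function('C')(M, B) = Add(-4, Mul(2, Mul(-5, Rational(1, 6)))) = Add(-4, Mul(2, Rational(-5, 6))) = Add(-4, Rational(-5, 3)) = Rational(-17, 3))
J = 10751293 (J = Mul(-2839, -3787) = 10751293)
Pow(Add(J, Function('C')(Function('f')(-4), Function('X')(-5, Function('l')(-3)))), Rational(1, 2)) = Pow(Add(10751293, Rational(-17, 3)), Rational(1, 2)) = Pow(Rational(32253862, 3), Rational(1, 2)) = Mul(Rational(1, 3), Pow(96761586, Rational(1, 2)))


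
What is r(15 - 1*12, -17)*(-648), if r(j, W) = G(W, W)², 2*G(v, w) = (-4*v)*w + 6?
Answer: -214245000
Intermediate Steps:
G(v, w) = 3 - 2*v*w (G(v, w) = ((-4*v)*w + 6)/2 = (-4*v*w + 6)/2 = (6 - 4*v*w)/2 = 3 - 2*v*w)
r(j, W) = (3 - 2*W²)² (r(j, W) = (3 - 2*W*W)² = (3 - 2*W²)²)
r(15 - 1*12, -17)*(-648) = (-3 + 2*(-17)²)²*(-648) = (-3 + 2*289)²*(-648) = (-3 + 578)²*(-648) = 575²*(-648) = 330625*(-648) = -214245000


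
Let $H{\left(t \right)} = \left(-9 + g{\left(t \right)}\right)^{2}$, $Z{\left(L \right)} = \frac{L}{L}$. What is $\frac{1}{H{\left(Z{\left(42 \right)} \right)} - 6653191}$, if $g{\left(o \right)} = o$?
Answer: $- \frac{1}{6653127} \approx -1.5031 \cdot 10^{-7}$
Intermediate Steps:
$Z{\left(L \right)} = 1$
$H{\left(t \right)} = \left(-9 + t\right)^{2}$
$\frac{1}{H{\left(Z{\left(42 \right)} \right)} - 6653191} = \frac{1}{\left(-9 + 1\right)^{2} - 6653191} = \frac{1}{\left(-8\right)^{2} - 6653191} = \frac{1}{64 - 6653191} = \frac{1}{-6653127} = - \frac{1}{6653127}$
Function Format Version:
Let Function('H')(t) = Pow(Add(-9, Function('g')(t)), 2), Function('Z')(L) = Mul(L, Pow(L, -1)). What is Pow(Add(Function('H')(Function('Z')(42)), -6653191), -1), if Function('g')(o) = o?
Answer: Rational(-1, 6653127) ≈ -1.5031e-7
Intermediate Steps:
Function('Z')(L) = 1
Function('H')(t) = Pow(Add(-9, t), 2)
Pow(Add(Function('H')(Function('Z')(42)), -6653191), -1) = Pow(Add(Pow(Add(-9, 1), 2), -6653191), -1) = Pow(Add(Pow(-8, 2), -6653191), -1) = Pow(Add(64, -6653191), -1) = Pow(-6653127, -1) = Rational(-1, 6653127)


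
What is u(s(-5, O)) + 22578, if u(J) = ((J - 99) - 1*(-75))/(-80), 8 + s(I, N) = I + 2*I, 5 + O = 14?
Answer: 1806287/80 ≈ 22579.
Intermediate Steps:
O = 9 (O = -5 + 14 = 9)
s(I, N) = -8 + 3*I (s(I, N) = -8 + (I + 2*I) = -8 + 3*I)
u(J) = 3/10 - J/80 (u(J) = ((-99 + J) + 75)*(-1/80) = (-24 + J)*(-1/80) = 3/10 - J/80)
u(s(-5, O)) + 22578 = (3/10 - (-8 + 3*(-5))/80) + 22578 = (3/10 - (-8 - 15)/80) + 22578 = (3/10 - 1/80*(-23)) + 22578 = (3/10 + 23/80) + 22578 = 47/80 + 22578 = 1806287/80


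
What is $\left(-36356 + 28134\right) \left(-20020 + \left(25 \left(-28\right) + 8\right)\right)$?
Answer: $170294064$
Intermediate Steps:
$\left(-36356 + 28134\right) \left(-20020 + \left(25 \left(-28\right) + 8\right)\right) = - 8222 \left(-20020 + \left(-700 + 8\right)\right) = - 8222 \left(-20020 - 692\right) = \left(-8222\right) \left(-20712\right) = 170294064$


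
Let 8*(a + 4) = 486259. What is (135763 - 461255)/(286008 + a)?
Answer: -2603936/2774291 ≈ -0.93859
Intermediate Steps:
a = 486227/8 (a = -4 + (1/8)*486259 = -4 + 486259/8 = 486227/8 ≈ 60778.)
(135763 - 461255)/(286008 + a) = (135763 - 461255)/(286008 + 486227/8) = -325492/2774291/8 = -325492*8/2774291 = -2603936/2774291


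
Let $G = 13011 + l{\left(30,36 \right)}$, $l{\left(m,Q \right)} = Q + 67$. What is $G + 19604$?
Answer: $32718$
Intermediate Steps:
$l{\left(m,Q \right)} = 67 + Q$
$G = 13114$ ($G = 13011 + \left(67 + 36\right) = 13011 + 103 = 13114$)
$G + 19604 = 13114 + 19604 = 32718$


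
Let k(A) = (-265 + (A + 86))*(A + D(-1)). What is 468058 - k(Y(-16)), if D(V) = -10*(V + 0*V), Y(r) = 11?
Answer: 471586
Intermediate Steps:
D(V) = -10*V (D(V) = -10*(V + 0) = -10*V)
k(A) = (-179 + A)*(10 + A) (k(A) = (-265 + (A + 86))*(A - 10*(-1)) = (-265 + (86 + A))*(A + 10) = (-179 + A)*(10 + A))
468058 - k(Y(-16)) = 468058 - (-1790 + 11² - 169*11) = 468058 - (-1790 + 121 - 1859) = 468058 - 1*(-3528) = 468058 + 3528 = 471586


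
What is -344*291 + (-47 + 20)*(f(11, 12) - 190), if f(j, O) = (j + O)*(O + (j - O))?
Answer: -101805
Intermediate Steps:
f(j, O) = j*(O + j) (f(j, O) = (O + j)*j = j*(O + j))
-344*291 + (-47 + 20)*(f(11, 12) - 190) = -344*291 + (-47 + 20)*(11*(12 + 11) - 190) = -100104 - 27*(11*23 - 190) = -100104 - 27*(253 - 190) = -100104 - 27*63 = -100104 - 1701 = -101805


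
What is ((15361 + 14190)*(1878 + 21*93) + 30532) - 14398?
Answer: 113226015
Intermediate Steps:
((15361 + 14190)*(1878 + 21*93) + 30532) - 14398 = (29551*(1878 + 1953) + 30532) - 14398 = (29551*3831 + 30532) - 14398 = (113209881 + 30532) - 14398 = 113240413 - 14398 = 113226015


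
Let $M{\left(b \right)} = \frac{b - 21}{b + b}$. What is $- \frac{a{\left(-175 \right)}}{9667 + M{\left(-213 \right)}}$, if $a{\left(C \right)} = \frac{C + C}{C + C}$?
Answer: $- \frac{71}{686396} \approx -0.00010344$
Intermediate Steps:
$a{\left(C \right)} = 1$ ($a{\left(C \right)} = \frac{2 C}{2 C} = 2 C \frac{1}{2 C} = 1$)
$M{\left(b \right)} = \frac{-21 + b}{2 b}$
$- \frac{a{\left(-175 \right)}}{9667 + M{\left(-213 \right)}} = - \frac{1}{9667 + \frac{-21 - 213}{2 \left(-213\right)}} = - \frac{1}{9667 + \frac{1}{2} \left(- \frac{1}{213}\right) \left(-234\right)} = - \frac{1}{9667 + \frac{39}{71}} = - \frac{1}{\frac{686396}{71}} = - \frac{1 \cdot 71}{686396} = \left(-1\right) \frac{71}{686396} = - \frac{71}{686396}$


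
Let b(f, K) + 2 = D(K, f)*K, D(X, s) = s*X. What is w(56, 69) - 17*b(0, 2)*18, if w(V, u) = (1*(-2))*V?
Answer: 500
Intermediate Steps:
D(X, s) = X*s
b(f, K) = -2 + f*K**2 (b(f, K) = -2 + (K*f)*K = -2 + f*K**2)
w(V, u) = -2*V
w(56, 69) - 17*b(0, 2)*18 = -2*56 - 17*(-2 + 0*2**2)*18 = -112 - 17*(-2 + 0*4)*18 = -112 - 17*(-2 + 0)*18 = -112 - 17*(-2)*18 = -112 + 34*18 = -112 + 612 = 500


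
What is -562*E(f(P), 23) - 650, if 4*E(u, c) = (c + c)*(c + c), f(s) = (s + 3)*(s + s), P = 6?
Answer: -297948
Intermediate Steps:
f(s) = 2*s*(3 + s) (f(s) = (3 + s)*(2*s) = 2*s*(3 + s))
E(u, c) = c² (E(u, c) = ((c + c)*(c + c))/4 = ((2*c)*(2*c))/4 = (4*c²)/4 = c²)
-562*E(f(P), 23) - 650 = -562*23² - 650 = -562*529 - 650 = -297298 - 650 = -297948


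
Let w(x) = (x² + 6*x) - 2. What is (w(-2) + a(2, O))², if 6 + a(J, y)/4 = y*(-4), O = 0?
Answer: 1156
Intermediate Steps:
a(J, y) = -24 - 16*y (a(J, y) = -24 + 4*(y*(-4)) = -24 + 4*(-4*y) = -24 - 16*y)
w(x) = -2 + x² + 6*x
(w(-2) + a(2, O))² = ((-2 + (-2)² + 6*(-2)) + (-24 - 16*0))² = ((-2 + 4 - 12) + (-24 + 0))² = (-10 - 24)² = (-34)² = 1156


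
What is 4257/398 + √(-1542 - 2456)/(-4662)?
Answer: 4257/398 - I*√3998/4662 ≈ 10.696 - 0.013563*I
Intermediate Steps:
4257/398 + √(-1542 - 2456)/(-4662) = 4257*(1/398) + √(-3998)*(-1/4662) = 4257/398 + (I*√3998)*(-1/4662) = 4257/398 - I*√3998/4662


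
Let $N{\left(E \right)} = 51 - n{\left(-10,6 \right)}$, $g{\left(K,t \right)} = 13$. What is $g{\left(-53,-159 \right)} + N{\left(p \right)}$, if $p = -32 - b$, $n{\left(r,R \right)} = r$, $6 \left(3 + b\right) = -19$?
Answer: $74$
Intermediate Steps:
$b = - \frac{37}{6}$ ($b = -3 + \frac{1}{6} \left(-19\right) = -3 - \frac{19}{6} = - \frac{37}{6} \approx -6.1667$)
$p = - \frac{155}{6}$ ($p = -32 - - \frac{37}{6} = -32 + \frac{37}{6} = - \frac{155}{6} \approx -25.833$)
$N{\left(E \right)} = 61$ ($N{\left(E \right)} = 51 - -10 = 51 + 10 = 61$)
$g{\left(-53,-159 \right)} + N{\left(p \right)} = 13 + 61 = 74$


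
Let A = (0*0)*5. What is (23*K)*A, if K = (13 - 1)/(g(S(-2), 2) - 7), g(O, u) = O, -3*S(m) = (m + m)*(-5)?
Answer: 0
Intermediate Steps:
S(m) = 10*m/3 (S(m) = -(m + m)*(-5)/3 = -2*m*(-5)/3 = -(-10)*m/3 = 10*m/3)
A = 0 (A = 0*5 = 0)
K = -36/41 (K = (13 - 1)/((10/3)*(-2) - 7) = 12/(-20/3 - 7) = 12/(-41/3) = 12*(-3/41) = -36/41 ≈ -0.87805)
(23*K)*A = (23*(-36/41))*0 = -828/41*0 = 0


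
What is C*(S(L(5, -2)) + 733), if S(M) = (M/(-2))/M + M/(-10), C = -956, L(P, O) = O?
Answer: -3502306/5 ≈ -7.0046e+5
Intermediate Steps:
S(M) = -½ - M/10 (S(M) = (M*(-½))/M + M*(-⅒) = (-M/2)/M - M/10 = -½ - M/10)
C*(S(L(5, -2)) + 733) = -956*((-½ - ⅒*(-2)) + 733) = -956*((-½ + ⅕) + 733) = -956*(-3/10 + 733) = -956*7327/10 = -3502306/5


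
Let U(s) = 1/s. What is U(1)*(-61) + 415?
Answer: 354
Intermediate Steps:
U(1)*(-61) + 415 = -61/1 + 415 = 1*(-61) + 415 = -61 + 415 = 354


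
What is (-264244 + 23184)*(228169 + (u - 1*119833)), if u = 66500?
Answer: -42145966160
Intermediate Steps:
(-264244 + 23184)*(228169 + (u - 1*119833)) = (-264244 + 23184)*(228169 + (66500 - 1*119833)) = -241060*(228169 + (66500 - 119833)) = -241060*(228169 - 53333) = -241060*174836 = -42145966160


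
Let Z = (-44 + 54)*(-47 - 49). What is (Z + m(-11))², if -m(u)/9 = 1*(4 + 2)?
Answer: 1028196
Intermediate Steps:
m(u) = -54 (m(u) = -9*(4 + 2) = -9*6 = -54)
Z = -960 (Z = 10*(-96) = -960)
(Z + m(-11))² = (-960 - 54)² = (-1014)² = 1028196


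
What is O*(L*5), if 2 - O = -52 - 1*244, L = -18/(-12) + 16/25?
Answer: 15943/5 ≈ 3188.6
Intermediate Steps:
L = 107/50 (L = -18*(-1/12) + 16*(1/25) = 3/2 + 16/25 = 107/50 ≈ 2.1400)
O = 298 (O = 2 - (-52 - 1*244) = 2 - (-52 - 244) = 2 - 1*(-296) = 2 + 296 = 298)
O*(L*5) = 298*((107/50)*5) = 298*(107/10) = 15943/5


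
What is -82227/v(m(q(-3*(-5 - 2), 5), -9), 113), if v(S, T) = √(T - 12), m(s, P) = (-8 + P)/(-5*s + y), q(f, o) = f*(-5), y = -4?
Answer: -82227*√101/101 ≈ -8181.9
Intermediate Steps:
q(f, o) = -5*f
m(s, P) = (-8 + P)/(-4 - 5*s) (m(s, P) = (-8 + P)/(-5*s - 4) = (-8 + P)/(-4 - 5*s))
v(S, T) = √(-12 + T)
-82227/v(m(q(-3*(-5 - 2), 5), -9), 113) = -82227/√(-12 + 113) = -82227*√101/101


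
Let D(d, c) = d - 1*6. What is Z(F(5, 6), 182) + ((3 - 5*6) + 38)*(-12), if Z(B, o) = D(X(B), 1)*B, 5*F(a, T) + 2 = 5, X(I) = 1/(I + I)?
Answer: -1351/10 ≈ -135.10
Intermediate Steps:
X(I) = 1/(2*I)
F(a, T) = ⅗ (F(a, T) = -⅖ + (⅕)*5 = -⅖ + 1 = ⅗)
D(d, c) = -6 + d (D(d, c) = d - 6 = -6 + d)
Z(B, o) = B*(-6 + 1/(2*B)) (Z(B, o) = (-6 + 1/(2*B))*B = B*(-6 + 1/(2*B)))
Z(F(5, 6), 182) + ((3 - 5*6) + 38)*(-12) = (½ - 6*⅗) + ((3 - 5*6) + 38)*(-12) = (½ - 18/5) + ((3 - 30) + 38)*(-12) = -31/10 + (-27 + 38)*(-12) = -31/10 + 11*(-12) = -31/10 - 132 = -1351/10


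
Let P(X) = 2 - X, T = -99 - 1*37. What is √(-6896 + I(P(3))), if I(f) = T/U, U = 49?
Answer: 6*I*√9390/7 ≈ 83.059*I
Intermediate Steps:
T = -136 (T = -99 - 37 = -136)
I(f) = -136/49
√(-6896 + I(P(3))) = √(-6896 - 136/49) = √(-338040/49) = 6*I*√9390/7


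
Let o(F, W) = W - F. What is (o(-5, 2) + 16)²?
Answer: 529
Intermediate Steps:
(o(-5, 2) + 16)² = ((2 - 1*(-5)) + 16)² = ((2 + 5) + 16)² = (7 + 16)² = 23² = 529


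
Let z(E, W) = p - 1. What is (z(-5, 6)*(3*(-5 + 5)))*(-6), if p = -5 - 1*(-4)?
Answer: 0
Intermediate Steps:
p = -1 (p = -5 + 4 = -1)
z(E, W) = -2 (z(E, W) = -1 - 1 = -2)
(z(-5, 6)*(3*(-5 + 5)))*(-6) = -6*(-5 + 5)*(-6) = -6*0*(-6) = -2*0*(-6) = 0*(-6) = 0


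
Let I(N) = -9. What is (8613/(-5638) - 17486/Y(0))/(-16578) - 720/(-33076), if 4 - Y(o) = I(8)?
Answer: 1034846295713/10047396729708 ≈ 0.10300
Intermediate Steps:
Y(o) = 13 (Y(o) = 4 - 1*(-9) = 4 + 9 = 13)
(8613/(-5638) - 17486/Y(0))/(-16578) - 720/(-33076) = (8613/(-5638) - 17486/13)/(-16578) - 720/(-33076) = (8613*(-1/5638) - 17486*1/13)*(-1/16578) - 720*(-1/33076) = (-8613/5638 - 17486/13)*(-1/16578) + 180/8269 = -98698037/73294*(-1/16578) + 180/8269 = 98698037/1215067932 + 180/8269 = 1034846295713/10047396729708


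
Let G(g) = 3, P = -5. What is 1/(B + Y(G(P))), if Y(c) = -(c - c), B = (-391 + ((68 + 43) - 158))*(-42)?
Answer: 1/18396 ≈ 5.4360e-5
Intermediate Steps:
B = 18396 (B = (-391 + (111 - 158))*(-42) = (-391 - 47)*(-42) = -438*(-42) = 18396)
Y(c) = 0 (Y(c) = -1*0 = 0)
1/(B + Y(G(P))) = 1/(18396 + 0) = 1/18396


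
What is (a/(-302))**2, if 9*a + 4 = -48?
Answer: 676/1846881 ≈ 0.00036602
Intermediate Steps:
a = -52/9 (a = -4/9 + (1/9)*(-48) = -4/9 - 16/3 = -52/9 ≈ -5.7778)
(a/(-302))**2 = (-52/9/(-302))**2 = (-52/9*(-1/302))**2 = (26/1359)**2 = 676/1846881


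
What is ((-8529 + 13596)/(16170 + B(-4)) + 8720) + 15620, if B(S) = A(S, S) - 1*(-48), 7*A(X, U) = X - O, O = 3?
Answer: 394726847/16217 ≈ 24340.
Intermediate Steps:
A(X, U) = -3/7 + X/7 (A(X, U) = (X - 1*3)/7 = (X - 3)/7 = (-3 + X)/7 = -3/7 + X/7)
B(S) = 333/7 + S/7 (B(S) = (-3/7 + S/7) - 1*(-48) = (-3/7 + S/7) + 48 = 333/7 + S/7)
((-8529 + 13596)/(16170 + B(-4)) + 8720) + 15620 = ((-8529 + 13596)/(16170 + (333/7 + (1/7)*(-4))) + 8720) + 15620 = (5067/(16170 + (333/7 - 4/7)) + 8720) + 15620 = (5067/(16170 + 47) + 8720) + 15620 = (5067/16217 + 8720) + 15620 = 141417307/16217 + 15620 = 394726847/16217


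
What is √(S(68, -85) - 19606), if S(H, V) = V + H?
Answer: I*√19623 ≈ 140.08*I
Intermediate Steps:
S(H, V) = H + V
√(S(68, -85) - 19606) = √((68 - 85) - 19606) = √(-17 - 19606) = √(-19623) = I*√19623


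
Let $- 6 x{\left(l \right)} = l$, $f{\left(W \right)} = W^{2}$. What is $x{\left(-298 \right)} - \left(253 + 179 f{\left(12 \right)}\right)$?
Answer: $- \frac{77938}{3} \approx -25979.0$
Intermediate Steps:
$x{\left(l \right)} = - \frac{l}{6}$
$x{\left(-298 \right)} - \left(253 + 179 f{\left(12 \right)}\right) = \left(- \frac{1}{6}\right) \left(-298\right) - \left(253 + 179 \cdot 12^{2}\right) = \frac{149}{3} - 26029 = - \frac{77938}{3}$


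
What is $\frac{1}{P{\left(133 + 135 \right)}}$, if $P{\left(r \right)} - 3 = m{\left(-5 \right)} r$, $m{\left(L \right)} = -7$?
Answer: $- \frac{1}{1873} \approx -0.0005339$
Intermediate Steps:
$P{\left(r \right)} = 3 - 7 r$
$\frac{1}{P{\left(133 + 135 \right)}} = \frac{1}{3 - 7 \left(133 + 135\right)} = \frac{1}{3 - 1876} = \frac{1}{-1873} = - \frac{1}{1873}$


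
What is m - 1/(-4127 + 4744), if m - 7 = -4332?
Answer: -2668526/617 ≈ -4325.0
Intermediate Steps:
m = -4325 (m = 7 - 4332 = -4325)
m - 1/(-4127 + 4744) = -4325 - 1/(-4127 + 4744) = -4325 - 1/617 = -2668526/617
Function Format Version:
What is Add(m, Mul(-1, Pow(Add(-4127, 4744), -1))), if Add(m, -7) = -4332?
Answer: Rational(-2668526, 617) ≈ -4325.0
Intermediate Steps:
m = -4325 (m = Add(7, -4332) = -4325)
Add(m, Mul(-1, Pow(Add(-4127, 4744), -1))) = Add(-4325, Mul(-1, Pow(Add(-4127, 4744), -1))) = Add(-4325, Mul(-1, Pow(617, -1))) = Add(-4325, Mul(-1, Rational(1, 617))) = Add(-4325, Rational(-1, 617)) = Rational(-2668526, 617)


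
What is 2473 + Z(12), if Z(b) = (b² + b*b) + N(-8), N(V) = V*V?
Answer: 2825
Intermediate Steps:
N(V) = V²
Z(b) = 64 + 2*b² (Z(b) = (b² + b*b) + (-8)² = (b² + b²) + 64 = 2*b² + 64 = 64 + 2*b²)
2473 + Z(12) = 2473 + (64 + 2*12²) = 2473 + (64 + 2*144) = 2473 + (64 + 288) = 2473 + 352 = 2825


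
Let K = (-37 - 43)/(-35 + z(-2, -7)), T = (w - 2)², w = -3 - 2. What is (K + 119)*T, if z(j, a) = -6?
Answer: 242991/41 ≈ 5926.6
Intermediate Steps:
w = -5
T = 49 (T = (-5 - 2)² = (-7)² = 49)
K = 80/41 (K = (-37 - 43)/(-35 - 6) = -80/(-41) = -80*(-1/41) = 80/41 ≈ 1.9512)
(K + 119)*T = (80/41 + 119)*49 = (4959/41)*49 = 242991/41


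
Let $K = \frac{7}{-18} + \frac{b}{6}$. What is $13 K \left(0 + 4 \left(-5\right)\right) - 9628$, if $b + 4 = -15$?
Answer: $- \frac{78332}{9} \approx -8703.6$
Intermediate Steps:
$b = -19$ ($b = -4 - 15 = -19$)
$K = - \frac{32}{9}$ ($K = \frac{7}{-18} - \frac{19}{6} = 7 \left(- \frac{1}{18}\right) - \frac{19}{6} = - \frac{7}{18} - \frac{19}{6} = - \frac{32}{9} \approx -3.5556$)
$13 K \left(0 + 4 \left(-5\right)\right) - 9628 = 13 \left(- \frac{32}{9}\right) \left(0 + 4 \left(-5\right)\right) - 9628 = - \frac{416 \left(0 - 20\right)}{9} - 9628 = \left(- \frac{416}{9}\right) \left(-20\right) - 9628 = \frac{8320}{9} - 9628 = - \frac{78332}{9}$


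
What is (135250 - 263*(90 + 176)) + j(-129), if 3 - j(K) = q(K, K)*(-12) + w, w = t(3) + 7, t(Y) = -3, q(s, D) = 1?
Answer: 65303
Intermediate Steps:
w = 4 (w = -3 + 7 = 4)
j(K) = 11 (j(K) = 3 - (1*(-12) + 4) = 3 - (-12 + 4) = 3 - 1*(-8) = 3 + 8 = 11)
(135250 - 263*(90 + 176)) + j(-129) = (135250 - 263*(90 + 176)) + 11 = (135250 - 263*266) + 11 = (135250 - 69958) + 11 = 65292 + 11 = 65303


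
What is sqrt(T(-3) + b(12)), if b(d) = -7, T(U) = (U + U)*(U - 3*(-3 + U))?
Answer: I*sqrt(97) ≈ 9.8489*I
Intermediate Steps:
T(U) = 2*U*(9 - 2*U) (T(U) = (2*U)*(U + (9 - 3*U)) = (2*U)*(9 - 2*U) = 2*U*(9 - 2*U))
sqrt(T(-3) + b(12)) = sqrt(2*(-3)*(9 - 2*(-3)) - 7) = sqrt(2*(-3)*(9 + 6) - 7) = sqrt(2*(-3)*15 - 7) = sqrt(-90 - 7) = sqrt(-97) = I*sqrt(97)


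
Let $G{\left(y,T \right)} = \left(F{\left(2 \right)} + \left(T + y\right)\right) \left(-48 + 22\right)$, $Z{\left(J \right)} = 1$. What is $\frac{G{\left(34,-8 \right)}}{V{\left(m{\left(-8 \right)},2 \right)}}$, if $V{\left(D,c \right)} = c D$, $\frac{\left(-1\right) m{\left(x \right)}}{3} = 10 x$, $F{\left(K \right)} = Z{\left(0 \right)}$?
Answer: $- \frac{117}{80} \approx -1.4625$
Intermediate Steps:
$F{\left(K \right)} = 1$
$m{\left(x \right)} = - 30 x$ ($m{\left(x \right)} = - 3 \cdot 10 x = - 30 x$)
$G{\left(y,T \right)} = -26 - 26 T - 26 y$ ($G{\left(y,T \right)} = \left(1 + \left(T + y\right)\right) \left(-48 + 22\right) = \left(1 + T + y\right) \left(-26\right) = -26 - 26 T - 26 y$)
$V{\left(D,c \right)} = D c$
$\frac{G{\left(34,-8 \right)}}{V{\left(m{\left(-8 \right)},2 \right)}} = \frac{-26 - -208 - 884}{\left(-30\right) \left(-8\right) 2} = \frac{-26 + 208 - 884}{240 \cdot 2} = - \frac{702}{480} = \left(-702\right) \frac{1}{480} = - \frac{117}{80}$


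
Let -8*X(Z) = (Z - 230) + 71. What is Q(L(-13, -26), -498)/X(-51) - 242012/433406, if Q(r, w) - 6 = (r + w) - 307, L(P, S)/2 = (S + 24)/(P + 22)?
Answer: -1270212602/40956867 ≈ -31.013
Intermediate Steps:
L(P, S) = 2*(24 + S)/(22 + P) (L(P, S) = 2*((S + 24)/(P + 22)) = 2*((24 + S)/(22 + P)) = 2*(24 + S)/(22 + P))
Q(r, w) = -301 + r + w (Q(r, w) = 6 + ((r + w) - 307) = 6 + (-307 + r + w) = -301 + r + w)
X(Z) = 159/8 - Z/8 (X(Z) = -((Z - 230) + 71)/8 = -((-230 + Z) + 71)/8 = -(-159 + Z)/8 = 159/8 - Z/8)
Q(L(-13, -26), -498)/X(-51) - 242012/433406 = (-301 + 2*(24 - 26)/(22 - 13) - 498)/(159/8 - ⅛*(-51)) - 242012/433406 = (-301 + 2*(-2)/9 - 498)/(159/8 + 51/8) - 242012*1/433406 = (-301 + 2*(⅑)*(-2) - 498)/(105/4) - 121006/216703 = (-301 - 4/9 - 498)*(4/105) - 121006/216703 = -7195/9*4/105 - 121006/216703 = -5756/189 - 121006/216703 = -1270212602/40956867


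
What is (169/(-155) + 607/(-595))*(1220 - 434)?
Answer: -30597408/18445 ≈ -1658.8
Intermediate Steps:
(169/(-155) + 607/(-595))*(1220 - 434) = (169*(-1/155) + 607*(-1/595))*786 = (-169/155 - 607/595)*786 = -38928/18445*786 = -30597408/18445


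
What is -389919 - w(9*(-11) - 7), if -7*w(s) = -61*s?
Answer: -2722967/7 ≈ -3.8900e+5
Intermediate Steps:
w(s) = 61*s/7 (w(s) = -(-61)*s/7 = 61*s/7)
-389919 - w(9*(-11) - 7) = -389919 - 61*(9*(-11) - 7)/7 = -389919 - 61*(-99 - 7)/7 = -389919 - 61*(-106)/7 = -389919 - 1*(-6466/7) = -389919 + 6466/7 = -2722967/7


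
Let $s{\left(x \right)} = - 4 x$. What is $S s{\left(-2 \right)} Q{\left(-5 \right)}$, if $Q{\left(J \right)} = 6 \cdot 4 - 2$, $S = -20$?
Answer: $-3520$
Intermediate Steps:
$Q{\left(J \right)} = 22$ ($Q{\left(J \right)} = 24 - 2 = 22$)
$S s{\left(-2 \right)} Q{\left(-5 \right)} = - 20 \left(\left(-4\right) \left(-2\right)\right) 22 = \left(-20\right) 8 \cdot 22 = \left(-160\right) 22 = -3520$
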